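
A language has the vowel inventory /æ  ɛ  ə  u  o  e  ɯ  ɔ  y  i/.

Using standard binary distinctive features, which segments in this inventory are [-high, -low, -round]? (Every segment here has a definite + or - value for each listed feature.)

ɛ, ə, e

Checking each segment against [-high], [-low], [-round]: /ɛ/ (mid front unrounded lax vowel), /ə/ (mid central vowel (schwa)), /e/ (mid front unrounded tense vowel) satisfy every feature; every other segment in the inventory fails at least one.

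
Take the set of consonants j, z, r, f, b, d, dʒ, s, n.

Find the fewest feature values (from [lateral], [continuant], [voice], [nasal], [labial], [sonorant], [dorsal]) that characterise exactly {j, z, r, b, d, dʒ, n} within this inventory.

[+voice]

The target set is precisely the extension of [+voice] in this inventory.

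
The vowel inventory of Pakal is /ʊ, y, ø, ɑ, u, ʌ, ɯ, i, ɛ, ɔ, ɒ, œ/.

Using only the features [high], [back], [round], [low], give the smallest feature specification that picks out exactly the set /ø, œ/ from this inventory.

The class [-high], [-back], [+round] has exactly /ø, œ/ as its extension in this inventory. No smaller conjunction from the listed features achieves this: [-back, +round] alone would also admit /y/; [-high, +round] alone would also admit /ɔ, ɒ/; [-high, -back] alone would also admit /ɛ/; and checking the remaining two-feature bundles turns up none with this extension.

[-high, -back, +round]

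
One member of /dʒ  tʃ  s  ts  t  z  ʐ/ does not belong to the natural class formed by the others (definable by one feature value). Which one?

/tʃ, ʐ, dʒ, ts, s, z/ are all [+strident], but /t/ (voiceless alveolar stop) is [−strident]. No other single segment can be removed to leave a set sharing one feature value that the removed segment lacks, so /t/ is the odd one out.

t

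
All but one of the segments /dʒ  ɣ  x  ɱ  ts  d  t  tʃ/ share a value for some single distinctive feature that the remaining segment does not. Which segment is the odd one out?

[sonorant] (equivalently [nasal], [labial]) groups all but one: /ts, tʃ, x, t, dʒ, d, ɣ/ share [−sonorant] while /ɱ/ (labiodental nasal) alone is [+sonorant]. Removing any other segment would not leave a single-feature class that excludes it.

ɱ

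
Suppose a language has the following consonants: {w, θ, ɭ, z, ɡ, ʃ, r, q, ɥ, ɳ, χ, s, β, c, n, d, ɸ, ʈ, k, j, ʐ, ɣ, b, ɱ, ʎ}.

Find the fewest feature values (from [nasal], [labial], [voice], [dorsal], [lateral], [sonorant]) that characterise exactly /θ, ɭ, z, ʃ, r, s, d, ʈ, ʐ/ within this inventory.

[−nasal, −labial, −dorsal]

/θ, ɭ, z, ʃ, r, s, d, ʈ, ʐ/ are all [−nasal], [−labial], [−dorsal], and no other segment in the inventory matches all three values. Dropping any one of them over-generates: [−labial, −dorsal] alone would also admit /ɳ, n/; [−nasal, −dorsal] alone would also admit /β, ɸ, b/; [−nasal, −labial] alone would also admit /ɡ, q, χ, c, …/. No other combination of two listed features picks out exactly this set either, so fewer than three features will not do.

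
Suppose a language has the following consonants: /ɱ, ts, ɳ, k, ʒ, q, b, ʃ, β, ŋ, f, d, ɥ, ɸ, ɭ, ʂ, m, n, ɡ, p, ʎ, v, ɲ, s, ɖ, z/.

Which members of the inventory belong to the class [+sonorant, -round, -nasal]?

Eliminate segments failing any feature: /ɱ, ɳ, ŋ, m, n, ɲ/ are [+nasal]; /ts, k, ʒ, q, b, ʃ, β, f, d, ɸ, ʂ, ɡ, p, v, s, ɖ, z/ are [-sonorant]; /ɥ/ is [+round]. The remaining /ɭ, ʎ/ satisfy [+sonorant], [-round], [-nasal].

ɭ, ʎ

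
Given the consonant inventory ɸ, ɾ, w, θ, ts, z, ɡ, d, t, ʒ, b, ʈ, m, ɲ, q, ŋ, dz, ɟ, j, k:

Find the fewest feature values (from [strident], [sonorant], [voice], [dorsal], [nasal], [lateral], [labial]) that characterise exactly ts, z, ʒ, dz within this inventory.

The target set is precisely the extension of [+strident] in this inventory.

[+strident]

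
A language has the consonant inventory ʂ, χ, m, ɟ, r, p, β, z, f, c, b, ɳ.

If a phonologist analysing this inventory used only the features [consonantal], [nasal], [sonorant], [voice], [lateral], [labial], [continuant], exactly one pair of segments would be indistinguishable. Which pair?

ʂ, χ

On the given features, /ʂ/ and /χ/ have an identical profile: [+consonantal], [−nasal], [−sonorant], [−voice], [−lateral], [−labial], [+continuant]. No other two segments in the inventory coincide on all 7 features. (They do differ in [coronal] and [dorsal], which are not among the given features.)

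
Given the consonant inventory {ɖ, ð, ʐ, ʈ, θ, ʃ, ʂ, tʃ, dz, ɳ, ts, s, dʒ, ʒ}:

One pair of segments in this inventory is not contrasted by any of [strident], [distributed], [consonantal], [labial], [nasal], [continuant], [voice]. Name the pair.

s, ʂ

On the given features, /s/ and /ʂ/ have an identical profile: [+strident], [−distributed], [+consonantal], [−labial], [−nasal], [+continuant], [−voice]. No other two segments in the inventory coincide on all 7 features. (They do differ in [anterior], which is not among the given features.)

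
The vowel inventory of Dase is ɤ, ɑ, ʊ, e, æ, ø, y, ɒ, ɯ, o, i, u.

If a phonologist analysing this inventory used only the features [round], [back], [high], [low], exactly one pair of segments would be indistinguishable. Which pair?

u, ʊ

/u/ (high back rounded tense vowel) and /ʊ/ (high back rounded lax vowel) are both [+round], [+back], [+high], [-low], so none of the listed features separates them. (They do differ in [tense], which is not among the given features.) Every other pair in the inventory differs on at least one listed feature.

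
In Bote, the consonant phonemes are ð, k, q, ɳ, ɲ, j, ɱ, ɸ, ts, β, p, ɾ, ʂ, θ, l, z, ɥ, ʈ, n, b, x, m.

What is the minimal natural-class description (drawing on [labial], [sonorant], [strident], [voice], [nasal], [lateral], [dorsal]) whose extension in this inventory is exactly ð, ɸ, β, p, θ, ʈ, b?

The class [−sonorant], [−strident], [−dorsal] has exactly /ð, ɸ, β, p, θ, ʈ, b/ as its extension in this inventory. No smaller conjunction from the listed features achieves this: [−strident, −dorsal] alone would also admit /ɳ, ɱ, ɾ, l, …/; [−sonorant, −dorsal] alone would also admit /ts, ʂ, z/; [−sonorant, −strident] alone would also admit /k, q, x/; and checking the remaining two-feature bundles turns up none with this extension.

[−sonorant, −strident, −dorsal]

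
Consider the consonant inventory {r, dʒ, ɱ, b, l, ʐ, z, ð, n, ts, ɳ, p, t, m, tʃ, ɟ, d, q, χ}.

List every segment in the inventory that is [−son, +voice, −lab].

Checking each segment against [−sonorant], [+voice], [−labial]: /dʒ/ (voiced postalveolar affricate), /ʐ/ (voiced retroflex fricative), /z/ (voiced alveolar fricative), /ð/ (voiced dental fricative), /ɟ/ (voiced palatal stop), /d/ (voiced alveolar stop) satisfy every feature; every other segment in the inventory fails at least one.

dʒ, ʐ, z, ð, ɟ, d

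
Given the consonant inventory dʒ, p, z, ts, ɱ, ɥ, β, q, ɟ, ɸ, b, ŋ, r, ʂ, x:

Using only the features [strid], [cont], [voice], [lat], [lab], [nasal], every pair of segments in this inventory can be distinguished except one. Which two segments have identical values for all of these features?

ɥ, β

On the given features, /ɥ/ and /β/ have an identical profile: [-strident], [+continuant], [+voice], [-lateral], [+labial], [-nasal]. No other two segments in the inventory coincide on all 6 features. (They do differ in [sonorant], [round] and [dorsal], which are not among the given features.)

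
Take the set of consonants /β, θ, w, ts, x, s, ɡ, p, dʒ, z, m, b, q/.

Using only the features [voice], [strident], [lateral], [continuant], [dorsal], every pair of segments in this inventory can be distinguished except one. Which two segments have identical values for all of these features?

/b/ (voiced bilabial stop) and /m/ (bilabial nasal) are both [+voice], [-strident], [-lateral], [-continuant], [-dorsal], so none of the listed features separates them. (They do differ in [sonorant] and [nasal], which are not among the given features.) Every other pair in the inventory differs on at least one listed feature.

b, m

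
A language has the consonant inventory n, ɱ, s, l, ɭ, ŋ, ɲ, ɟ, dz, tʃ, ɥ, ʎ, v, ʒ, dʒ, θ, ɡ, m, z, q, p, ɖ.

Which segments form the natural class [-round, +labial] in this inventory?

The [-round] segments are /n, ɱ, s, l, ɭ, ŋ, ɲ, ɟ, dz, tʃ, ʎ, v, ʒ, dʒ, θ, ɡ, m, z, q, p, ɖ/.
Of those, [+labial] leaves /ɱ, v, m, p/.

ɱ, v, m, p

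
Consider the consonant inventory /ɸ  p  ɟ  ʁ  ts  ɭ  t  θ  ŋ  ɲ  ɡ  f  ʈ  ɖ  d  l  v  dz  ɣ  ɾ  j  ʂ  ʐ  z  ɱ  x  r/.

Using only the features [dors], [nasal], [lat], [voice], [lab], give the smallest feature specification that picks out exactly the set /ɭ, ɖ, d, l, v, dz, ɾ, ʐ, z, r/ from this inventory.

[+voice, -nasal, -dors]

The class [+voice], [-nasal], [-dorsal] has exactly /ɭ, ɖ, d, l, v, dz, ɾ, ʐ, z, r/ as its extension in this inventory. No smaller conjunction from the listed features achieves this: [-nasal, -dorsal] alone would also admit /ɸ, p, ts, t, …/; [+voice, -dorsal] alone would also admit /ɱ/; [+voice, -nasal] alone would also admit /ɟ, ʁ, ɡ, ɣ, …/; and checking the remaining two-feature bundles turns up none with this extension.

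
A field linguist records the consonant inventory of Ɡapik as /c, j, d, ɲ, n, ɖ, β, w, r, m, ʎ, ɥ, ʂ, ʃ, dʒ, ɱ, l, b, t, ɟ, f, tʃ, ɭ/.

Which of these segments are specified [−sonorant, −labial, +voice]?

The [−sonorant] segments are /c, d, ɖ, β, ʂ, ʃ, dʒ, b, t, ɟ, f, tʃ/.
Among these, [−labial] gives /c, d, ɖ, ʂ, ʃ, dʒ, t, ɟ, tʃ/.
Then [+voice] leaves /d, ɖ, dʒ, ɟ/.

d, ɖ, dʒ, ɟ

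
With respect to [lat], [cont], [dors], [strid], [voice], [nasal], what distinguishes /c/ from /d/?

/c/ (voiceless palatal stop) and /d/ (voiced alveolar stop) agree on [-lateral], [-continuant], [-strident], [-nasal]. They differ on [voice] (/c/ [-], /d/ [+]), [dorsal] (/c/ [+], /d/ [-]).

[voice], [dorsal]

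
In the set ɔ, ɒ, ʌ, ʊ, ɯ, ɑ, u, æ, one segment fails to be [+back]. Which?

æ

Every segment except /æ/ is [+back]. /æ/ (low front unrounded vowel) is [−back], so it is the exception.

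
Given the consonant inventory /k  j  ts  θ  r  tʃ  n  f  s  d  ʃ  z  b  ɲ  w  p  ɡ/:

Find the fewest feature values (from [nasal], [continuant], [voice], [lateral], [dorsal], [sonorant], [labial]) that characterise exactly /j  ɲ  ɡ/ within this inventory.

[+voice, −labial, +dorsal]

/j, ɲ, ɡ/ are all [+voice], [−labial], [+dorsal], and no other segment in the inventory matches all three values. Dropping any one of them over-generates: [−labial, +dorsal] alone would also admit /k/; [+voice, +dorsal] alone would also admit /w/; [+voice, −labial] alone would also admit /r, n, d, z/. No other combination of two listed features picks out exactly this set either, so fewer than three features will not do.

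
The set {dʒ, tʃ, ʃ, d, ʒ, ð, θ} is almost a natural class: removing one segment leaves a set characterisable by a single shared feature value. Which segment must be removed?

The remaining segments after removing /d/ share [+distributed]; /d/ (voiced alveolar stop) is [−distributed]. For every other candidate removal, the leftover set fails to share any single feature value that the removed segment lacks.

d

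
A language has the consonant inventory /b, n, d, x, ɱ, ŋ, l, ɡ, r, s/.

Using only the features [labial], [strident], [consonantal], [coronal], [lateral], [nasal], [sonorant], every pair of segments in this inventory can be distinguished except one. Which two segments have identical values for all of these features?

ɡ, x

Both /ɡ/ and /x/ are [−labial], [−strident], [+consonantal], [−coronal], [−lateral], [−nasal], [−sonorant]. Since the list omits [voice] and [continuant] — which do distinguish the voiced velar stop from the voiceless velar fricative — this pair collapses; all other pairs remain distinct.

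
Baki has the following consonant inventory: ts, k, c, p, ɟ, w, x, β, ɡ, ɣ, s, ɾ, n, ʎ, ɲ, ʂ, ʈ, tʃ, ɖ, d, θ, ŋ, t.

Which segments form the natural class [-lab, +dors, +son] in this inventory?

ʎ, ɲ, ŋ

Eliminate segments failing any feature: /ts, s, ɾ, n, ʂ, ʈ, tʃ, ɖ, d, θ, t/ are [-dorsal]; /k, c, ɟ, x, ɡ, ɣ/ are [-sonorant]; /p, w, β/ are [+labial]. The remaining /ʎ, ɲ, ŋ/ satisfy [-labial], [+dorsal], [+sonorant].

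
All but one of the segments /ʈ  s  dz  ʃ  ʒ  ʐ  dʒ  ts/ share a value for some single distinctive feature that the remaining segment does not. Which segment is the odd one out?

ʈ

The remaining segments after removing /ʈ/ share [+strident]; /ʈ/ (voiceless retroflex stop) is [-strident]. For every other candidate removal, the leftover set fails to share any single feature value that the removed segment lacks.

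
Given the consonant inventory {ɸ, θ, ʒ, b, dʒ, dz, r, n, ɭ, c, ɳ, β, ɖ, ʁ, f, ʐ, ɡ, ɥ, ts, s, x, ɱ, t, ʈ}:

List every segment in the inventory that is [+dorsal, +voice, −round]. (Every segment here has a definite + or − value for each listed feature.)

Checking each segment against [+dorsal], [+voice], [−round]: /ʁ/ (voiced uvular fricative), /ɡ/ (voiced velar stop) satisfy every feature; every other segment in the inventory fails at least one.

ʁ, ɡ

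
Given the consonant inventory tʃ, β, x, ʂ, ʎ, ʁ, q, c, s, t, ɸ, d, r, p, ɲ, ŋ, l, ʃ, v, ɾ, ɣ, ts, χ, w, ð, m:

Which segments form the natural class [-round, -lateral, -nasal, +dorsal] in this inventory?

Among the inventory, the [-round] segments are /tʃ, β, x, ʂ, ʎ, ʁ, q, c, s, t, ɸ, d, r, p, ɲ, ŋ, l, ʃ, v, ɾ, ɣ, ts, χ, ð, m/.
Within that set, [-lateral] gives /tʃ, β, x, ʂ, ʁ, q, c, s, t, ɸ, d, r, p, ɲ, ŋ, ʃ, v, ɾ, ɣ, ts, χ, ð, m/.
Among these, [-nasal] gives /tʃ, β, x, ʂ, ʁ, q, c, s, t, ɸ, d, r, p, ʃ, v, ɾ, ɣ, ts, χ, ð/.
Of those, [+dorsal] leaves /x, ʁ, q, c, ɣ, χ/.

x, ʁ, q, c, ɣ, χ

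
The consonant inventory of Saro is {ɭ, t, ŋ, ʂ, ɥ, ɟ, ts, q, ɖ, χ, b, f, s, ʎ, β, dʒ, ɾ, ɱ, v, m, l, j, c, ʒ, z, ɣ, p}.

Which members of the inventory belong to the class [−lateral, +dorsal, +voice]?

ŋ, ɥ, ɟ, j, ɣ

Eliminate segments failing any feature: /ɭ, ʎ, l/ are [+lateral]; /t, ʂ, ts, ɖ, b, f, s, β, dʒ, ɾ, ɱ, v, m, ʒ, z, p/ are [−dorsal]; /q, χ, c/ are [−voice]. The remaining /ŋ, ɥ, ɟ, j, ɣ/ satisfy [−lateral], [+dorsal], [+voice].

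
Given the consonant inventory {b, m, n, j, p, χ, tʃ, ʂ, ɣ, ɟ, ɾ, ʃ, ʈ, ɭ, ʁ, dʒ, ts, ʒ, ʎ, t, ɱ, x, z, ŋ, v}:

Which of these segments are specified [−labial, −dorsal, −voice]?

tʃ, ʂ, ʃ, ʈ, ts, t

The [−labial] segments are /n, j, χ, tʃ, ʂ, ɣ, ɟ, ɾ, ʃ, ʈ, ɭ, ʁ, dʒ, ts, ʒ, ʎ, t, x, z, ŋ/.
Of those, [−dorsal] gives /n, tʃ, ʂ, ɾ, ʃ, ʈ, ɭ, dʒ, ts, ʒ, t, z/.
Within that set, [−voice] leaves /tʃ, ʂ, ʃ, ʈ, ts, t/.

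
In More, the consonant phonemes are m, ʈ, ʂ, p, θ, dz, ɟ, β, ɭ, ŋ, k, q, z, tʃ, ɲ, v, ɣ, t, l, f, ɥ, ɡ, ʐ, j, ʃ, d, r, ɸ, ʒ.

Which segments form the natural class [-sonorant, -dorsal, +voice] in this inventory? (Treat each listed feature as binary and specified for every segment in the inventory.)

The [-sonorant] segments are /ʈ, ʂ, p, θ, dz, ɟ, β, k, q, z, tʃ, v, ɣ, t, f, ɡ, ʐ, ʃ, d, ɸ, ʒ/.
Intersecting with [-dorsal] gives /ʈ, ʂ, p, θ, dz, β, z, tʃ, v, t, f, ʐ, ʃ, d, ɸ, ʒ/.
Then [+voice] leaves /dz, β, z, v, ʐ, d, ʒ/.

dz, β, z, v, ʐ, d, ʒ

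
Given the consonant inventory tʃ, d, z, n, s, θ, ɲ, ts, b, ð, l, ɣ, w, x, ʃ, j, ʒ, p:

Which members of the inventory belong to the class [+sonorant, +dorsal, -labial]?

ɲ, j

Checking each segment against [+sonorant], [+dorsal], [-labial]: /ɲ/ (palatal nasal), /j/ (palatal glide) satisfy every feature; every other segment in the inventory fails at least one.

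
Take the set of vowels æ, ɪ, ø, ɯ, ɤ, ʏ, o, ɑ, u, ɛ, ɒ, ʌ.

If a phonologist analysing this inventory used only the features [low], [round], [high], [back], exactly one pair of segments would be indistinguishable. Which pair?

ɤ, ʌ

/ɤ/ (mid back unrounded tense vowel) and /ʌ/ (mid back unrounded lax vowel) are both [-low], [-round], [-high], [+back], so none of the listed features separates them. (They do differ in [tense], which is not among the given features.) Every other pair in the inventory differs on at least one listed feature.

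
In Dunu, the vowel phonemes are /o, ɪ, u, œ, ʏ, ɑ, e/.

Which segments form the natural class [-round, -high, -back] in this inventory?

The [-round] segments are /ɪ, ɑ, e/.
Of those, [-high] gives /ɑ, e/.
Within that set, [-back] leaves /e/.

e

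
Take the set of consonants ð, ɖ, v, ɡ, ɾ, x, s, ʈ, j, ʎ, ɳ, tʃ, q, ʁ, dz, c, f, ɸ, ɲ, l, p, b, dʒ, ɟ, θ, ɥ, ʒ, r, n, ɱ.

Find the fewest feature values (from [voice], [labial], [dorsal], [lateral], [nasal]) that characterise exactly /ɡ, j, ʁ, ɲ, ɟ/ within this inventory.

[+voice, −lateral, −labial, +dorsal]

/ɡ, j, ʁ, ɲ, ɟ/ are all [+voice], [−lateral], [−labial], [+dorsal], and no other segment in the inventory matches all four values. Dropping any one of them over-generates: [−lateral, −labial, +dorsal] alone would also admit /x, q, c/; [+voice, −labial, +dorsal] alone would also admit /ʎ/; [+voice, −lateral, +dorsal] alone would also admit /ɥ/; [+voice, −lateral, −labial] alone would also admit /ð, ɖ, ɾ, ɳ, …/. No other combination of three listed features picks out exactly this set either, so fewer than four features will not do.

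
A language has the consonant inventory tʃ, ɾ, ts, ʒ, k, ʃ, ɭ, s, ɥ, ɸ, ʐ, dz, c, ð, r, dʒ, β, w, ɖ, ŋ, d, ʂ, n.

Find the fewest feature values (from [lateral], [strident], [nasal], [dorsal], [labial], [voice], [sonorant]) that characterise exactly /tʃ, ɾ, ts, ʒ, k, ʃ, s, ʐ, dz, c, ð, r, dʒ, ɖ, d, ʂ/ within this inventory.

[−nasal, −lateral, −labial]

The class [−nasal], [−lateral], [−labial] has exactly /tʃ, ɾ, ts, ʒ, k, ʃ, s, ʐ, dz, c, ð, r, dʒ, ɖ, d, ʂ/ as its extension in this inventory. No smaller conjunction from the listed features achieves this: [−lateral, −labial] alone would also admit /ŋ, n/; [−nasal, −labial] alone would also admit /ɭ/; [−nasal, −lateral] alone would also admit /ɥ, ɸ, β, w/; and checking the remaining two-feature bundles turns up none with this extension.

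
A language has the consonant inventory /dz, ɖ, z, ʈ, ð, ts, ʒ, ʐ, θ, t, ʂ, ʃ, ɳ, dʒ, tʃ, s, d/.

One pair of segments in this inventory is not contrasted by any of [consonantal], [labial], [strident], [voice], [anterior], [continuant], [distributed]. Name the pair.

ɳ, ɖ

Both /ɳ/ and /ɖ/ are [+consonantal], [-labial], [-strident], [+voice], [-anterior], [-continuant], [-distributed]. Since the list omits [sonorant] and [nasal] — which do distinguish the retroflex nasal from the voiced retroflex stop — this pair collapses; all other pairs remain distinct.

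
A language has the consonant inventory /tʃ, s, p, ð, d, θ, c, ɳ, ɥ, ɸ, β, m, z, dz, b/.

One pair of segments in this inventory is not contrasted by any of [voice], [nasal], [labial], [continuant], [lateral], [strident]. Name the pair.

Both /ɥ/ and /β/ are [+voice], [-nasal], [+labial], [+continuant], [-lateral], [-strident]. Since the list omits [sonorant], [round] and [dorsal] — which do distinguish the labial-palatal glide from the voiced bilabial fricative — this pair collapses; all other pairs remain distinct.

ɥ, β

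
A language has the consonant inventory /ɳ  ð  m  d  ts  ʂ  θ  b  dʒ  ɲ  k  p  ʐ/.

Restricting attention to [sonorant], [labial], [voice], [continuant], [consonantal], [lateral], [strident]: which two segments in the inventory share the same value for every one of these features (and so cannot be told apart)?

ɳ, ɲ

Both /ɳ/ and /ɲ/ are [+sonorant], [−labial], [+voice], [−continuant], [+consonantal], [−lateral], [−strident]. Since the list omits [dorsal] — which does distinguish the retroflex nasal from the palatal nasal — this pair collapses; all other pairs remain distinct.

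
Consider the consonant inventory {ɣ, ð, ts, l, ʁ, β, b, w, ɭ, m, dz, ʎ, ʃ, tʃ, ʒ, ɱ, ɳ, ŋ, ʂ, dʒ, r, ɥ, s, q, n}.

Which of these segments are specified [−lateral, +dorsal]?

ɣ, ʁ, w, ŋ, ɥ, q

First, the [−lateral] segments are /ɣ, ð, ts, ʁ, β, b, w, m, dz, ʃ, tʃ, ʒ, ɱ, ɳ, ŋ, ʂ, dʒ, r, ɥ, s, q, n/.
Among these, [+dorsal] leaves /ɣ, ʁ, w, ŋ, ɥ, q/.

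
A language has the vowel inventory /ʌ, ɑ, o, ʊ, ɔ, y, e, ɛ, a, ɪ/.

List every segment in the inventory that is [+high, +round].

ʊ, y

First, the [+high] segments are /ʊ, y, ɪ/.
Among these, [+round] leaves /ʊ, y/.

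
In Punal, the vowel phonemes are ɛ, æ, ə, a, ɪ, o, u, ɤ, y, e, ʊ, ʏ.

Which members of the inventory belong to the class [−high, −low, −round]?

ɛ, ə, ɤ, e

Among the inventory, the [−high] segments are /ɛ, æ, ə, a, o, ɤ, e/.
Then [−low] gives /ɛ, ə, o, ɤ, e/.
Within that set, [−round] leaves /ɛ, ə, ɤ, e/.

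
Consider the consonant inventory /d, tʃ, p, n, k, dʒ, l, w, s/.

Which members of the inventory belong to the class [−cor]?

p, k, w

The feature [coronal] marks segments articulated with the tongue front (tip or blade). In this inventory /p, k, w/ lack that property, so they are [−coronal]; /d, tʃ, n, dʒ, l, s/ are [+coronal].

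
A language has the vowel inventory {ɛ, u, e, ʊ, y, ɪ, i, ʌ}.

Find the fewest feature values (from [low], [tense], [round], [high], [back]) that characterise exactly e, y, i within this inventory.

Every target segment is [−back], [+tense]; each remaining inventory member fails at least one of these. Each conjunct is needed — [+tense] alone would also admit /u/; [−back] alone would also admit /ɛ, ɪ/ — and no other single listed feature has exactly this extension, so two is the minimum.

[−back, +tense]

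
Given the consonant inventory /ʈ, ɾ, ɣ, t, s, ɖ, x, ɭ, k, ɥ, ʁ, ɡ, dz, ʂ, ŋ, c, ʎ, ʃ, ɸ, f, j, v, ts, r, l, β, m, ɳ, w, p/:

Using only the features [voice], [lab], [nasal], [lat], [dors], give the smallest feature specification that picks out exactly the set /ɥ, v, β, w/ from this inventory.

[+voice, −nasal, +lab]

Every target segment is [+voice], [−nasal], [+labial]; each remaining inventory member fails at least one of these. Each conjunct is needed — [−nasal, +labial] alone would also admit /ɸ, f, p/; [+voice, +labial] alone would also admit /m/; [+voice, −nasal] alone would also admit /ɾ, ɣ, ɖ, ɭ, …/ — and no other combination of two listed features has exactly this extension, so three is the minimum.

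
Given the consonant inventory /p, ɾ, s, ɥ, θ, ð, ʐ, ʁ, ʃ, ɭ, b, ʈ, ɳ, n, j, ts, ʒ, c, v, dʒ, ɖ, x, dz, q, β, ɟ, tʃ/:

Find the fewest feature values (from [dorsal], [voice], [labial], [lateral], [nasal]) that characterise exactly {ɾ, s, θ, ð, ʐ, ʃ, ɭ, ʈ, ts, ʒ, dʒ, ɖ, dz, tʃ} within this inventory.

[-nasal, -labial, -dorsal]

Every target segment is [-nasal], [-labial], [-dorsal]; each remaining inventory member fails at least one of these. Each conjunct is needed — [-labial, -dorsal] alone would also admit /ɳ, n/; [-nasal, -dorsal] alone would also admit /p, b, v, β/; [-nasal, -labial] alone would also admit /ʁ, j, c, x, …/ — and no other combination of two listed features has exactly this extension, so three is the minimum.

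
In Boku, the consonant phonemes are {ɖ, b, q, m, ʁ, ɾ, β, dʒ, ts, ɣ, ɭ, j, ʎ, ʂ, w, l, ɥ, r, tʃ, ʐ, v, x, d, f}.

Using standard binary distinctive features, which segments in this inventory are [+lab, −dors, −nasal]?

Checking each segment against [+labial], [−dorsal], [−nasal]: /b/ (voiced bilabial stop), /β/ (voiced bilabial fricative), /v/ (voiced labiodental fricative), /f/ (voiceless labiodental fricative) satisfy every feature; every other segment in the inventory fails at least one.

b, β, v, f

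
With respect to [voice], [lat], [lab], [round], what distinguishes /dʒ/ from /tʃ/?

The two segments share [−lateral], [−labial], [−round]. The only feature from the list on which they differ: /dʒ/ is [+voice] while /tʃ/ is [−voice].

[voice]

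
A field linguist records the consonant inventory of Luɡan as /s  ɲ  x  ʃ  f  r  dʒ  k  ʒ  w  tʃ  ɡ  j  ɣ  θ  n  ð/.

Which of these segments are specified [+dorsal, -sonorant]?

x, k, ɡ, ɣ

The [+dorsal] segments are /ɲ, x, k, w, ɡ, j, ɣ/.
Within that set, [-sonorant] leaves /x, k, ɡ, ɣ/.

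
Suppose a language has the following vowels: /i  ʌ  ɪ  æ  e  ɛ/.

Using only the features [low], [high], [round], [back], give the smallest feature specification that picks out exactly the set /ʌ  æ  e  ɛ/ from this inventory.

Every target segment is [-high] and no other inventory member is, so one feature is enough.

[-high]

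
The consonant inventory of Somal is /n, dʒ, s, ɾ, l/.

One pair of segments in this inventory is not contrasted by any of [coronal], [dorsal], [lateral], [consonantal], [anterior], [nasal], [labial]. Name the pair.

On the given features, /s/ and /ɾ/ have an identical profile: [+coronal], [−dorsal], [−lateral], [+consonantal], [+anterior], [−nasal], [−labial]. No other two segments in the inventory coincide on all 7 features. (They do differ in [sonorant], [voice] and [strident], which are not among the given features.)

s, ɾ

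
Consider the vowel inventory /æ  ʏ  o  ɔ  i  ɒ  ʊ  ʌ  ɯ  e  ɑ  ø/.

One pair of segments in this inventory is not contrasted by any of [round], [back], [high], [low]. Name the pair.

On the given features, /ɔ/ and /o/ have an identical profile: [+round], [+back], [−high], [−low]. No other two segments in the inventory coincide on all 4 features. (They do differ in [tense], which is not among the given features.)

ɔ, o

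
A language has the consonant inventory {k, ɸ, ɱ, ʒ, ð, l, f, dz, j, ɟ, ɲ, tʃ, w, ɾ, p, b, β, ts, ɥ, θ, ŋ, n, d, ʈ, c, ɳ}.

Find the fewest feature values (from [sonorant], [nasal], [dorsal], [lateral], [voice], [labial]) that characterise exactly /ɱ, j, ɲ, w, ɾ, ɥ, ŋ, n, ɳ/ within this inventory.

/ɱ, j, ɲ, w, ɾ, ɥ, ŋ, n, ɳ/ are all [+sonorant], [−lateral], and no other segment in the inventory matches both values. Dropping any one of them over-generates: [−lateral] alone would also admit /k, ɸ, ʒ, ð, …/; [+sonorant] alone would also admit /l/. No other single listed feature picks out exactly this set either, so fewer than two features will not do.

[+sonorant, −lateral]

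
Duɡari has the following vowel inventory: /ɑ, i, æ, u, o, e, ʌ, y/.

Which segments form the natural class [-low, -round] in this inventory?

First, the [-low] segments are /i, u, o, e, ʌ, y/.
Of those, [-round] leaves /i, e, ʌ/.

i, e, ʌ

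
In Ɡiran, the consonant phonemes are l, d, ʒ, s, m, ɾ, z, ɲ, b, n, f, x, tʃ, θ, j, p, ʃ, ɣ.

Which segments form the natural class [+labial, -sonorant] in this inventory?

b, f, p

Checking each segment against [+labial], [-sonorant]: /b/ (voiced bilabial stop), /f/ (voiceless labiodental fricative), /p/ (voiceless bilabial stop) satisfy every feature; every other segment in the inventory fails at least one.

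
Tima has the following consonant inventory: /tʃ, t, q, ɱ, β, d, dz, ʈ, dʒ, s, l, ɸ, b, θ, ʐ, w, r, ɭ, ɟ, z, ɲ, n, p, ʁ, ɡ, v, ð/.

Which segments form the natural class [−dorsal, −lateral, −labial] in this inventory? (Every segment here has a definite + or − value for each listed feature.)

Checking each segment against [−dorsal], [−lateral], [−labial]: /tʃ/ (voiceless postalveolar affricate), /t/ (voiceless alveolar stop), /d/ (voiced alveolar stop), /dz/ (voiced alveolar affricate), /ʈ/ (voiceless retroflex stop), /dʒ/ (voiced postalveolar affricate), among others, satisfy every feature; every other segment in the inventory fails at least one.

tʃ, t, d, dz, ʈ, dʒ, s, θ, ʐ, r, z, n, ð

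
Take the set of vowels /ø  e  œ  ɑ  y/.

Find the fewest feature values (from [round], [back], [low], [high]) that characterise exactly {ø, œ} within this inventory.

Every target segment is [-high], [+round]; each remaining inventory member fails at least one of these. Each conjunct is needed — [+round] alone would also admit /y/; [-high] alone would also admit /e, ɑ/ — and no other single listed feature has exactly this extension, so two is the minimum.

[-high, +round]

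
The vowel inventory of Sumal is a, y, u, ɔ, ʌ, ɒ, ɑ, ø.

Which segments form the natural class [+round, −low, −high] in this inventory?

ɔ, ø

Among the inventory, the [+round] segments are /y, u, ɔ, ɒ, ø/.
Of those, [−low] gives /y, u, ɔ, ø/.
Of those, [−high] leaves /ɔ, ø/.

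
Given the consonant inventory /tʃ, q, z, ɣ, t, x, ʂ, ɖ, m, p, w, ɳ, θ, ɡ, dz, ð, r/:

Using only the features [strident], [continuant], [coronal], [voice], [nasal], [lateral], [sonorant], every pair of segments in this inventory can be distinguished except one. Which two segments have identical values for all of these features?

On the given features, /p/ and /q/ have an identical profile: [-strident], [-continuant], [-coronal], [-voice], [-nasal], [-lateral], [-sonorant]. No other two segments in the inventory coincide on all 7 features. (They do differ in [labial] and [dorsal], which are not among the given features.)

p, q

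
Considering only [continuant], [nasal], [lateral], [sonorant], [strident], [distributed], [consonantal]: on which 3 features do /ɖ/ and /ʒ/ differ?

[continuant], [strident], [distributed]

The two segments share [−nasal], [−lateral], [−sonorant], [+consonantal]. The only features from the list on which they differ: /ɖ/ is [−continuant] while /ʒ/ is [+continuant]; /ɖ/ is [−strident] while /ʒ/ is [+strident]; /ɖ/ is [−distributed] while /ʒ/ is [+distributed].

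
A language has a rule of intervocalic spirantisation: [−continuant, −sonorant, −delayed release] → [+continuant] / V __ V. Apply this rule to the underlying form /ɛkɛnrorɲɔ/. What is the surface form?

[ɛxɛnrorɲɔ]

/k/ satisfies [−continuant, −sonorant, −delayed release] and sits in V __ V. The [+continuant] counterpart of the voiceless velar stop is /x/. Other segments in /ɛkɛnrorɲɔ/ either fail the structural description or are not in the environment, so the surface form is [ɛxɛnrorɲɔ].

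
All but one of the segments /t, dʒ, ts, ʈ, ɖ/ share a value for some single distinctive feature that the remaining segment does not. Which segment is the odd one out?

dʒ

[distributed] groups all but one: /t, ts, ɖ, ʈ/ share [−distributed] while /dʒ/ (voiced postalveolar affricate) alone is [+distributed]. Removing any other segment would not leave a single-feature class that excludes it.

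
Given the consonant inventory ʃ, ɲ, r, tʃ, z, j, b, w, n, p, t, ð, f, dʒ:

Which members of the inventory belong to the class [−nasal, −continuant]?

Among the inventory, the [−nasal] segments are /ʃ, r, tʃ, z, j, b, w, p, t, ð, f, dʒ/.
Of those, [−continuant] leaves /tʃ, b, p, t, dʒ/.

tʃ, b, p, t, dʒ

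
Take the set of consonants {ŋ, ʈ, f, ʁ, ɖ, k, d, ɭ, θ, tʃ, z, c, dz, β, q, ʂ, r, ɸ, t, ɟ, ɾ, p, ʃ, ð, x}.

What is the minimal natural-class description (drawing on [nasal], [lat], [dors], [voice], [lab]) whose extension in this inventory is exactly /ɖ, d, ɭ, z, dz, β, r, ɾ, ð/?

[+voice, −dors]

Every target segment is [+voice], [−dorsal]; each remaining inventory member fails at least one of these. Each conjunct is needed — [−dorsal] alone would also admit /ʈ, f, θ, tʃ, …/; [+voice] alone would also admit /ŋ, ʁ, ɟ/ — and no other single listed feature has exactly this extension, so two is the minimum.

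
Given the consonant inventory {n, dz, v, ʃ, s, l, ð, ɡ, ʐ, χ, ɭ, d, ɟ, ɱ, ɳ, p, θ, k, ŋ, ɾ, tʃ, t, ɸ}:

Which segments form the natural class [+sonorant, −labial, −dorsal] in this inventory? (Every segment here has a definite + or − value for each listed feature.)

Eliminate segments failing any feature: /dz, v, ʃ, s, ð, ɡ, ʐ, χ, d, ɟ, p, θ, k, tʃ, t, ɸ/ are [−sonorant]; /ɱ/ is [+labial]; /ŋ/ is [+dorsal]. The remaining /n, l, ɭ, ɳ, ɾ/ satisfy [+sonorant], [−labial], [−dorsal].

n, l, ɭ, ɳ, ɾ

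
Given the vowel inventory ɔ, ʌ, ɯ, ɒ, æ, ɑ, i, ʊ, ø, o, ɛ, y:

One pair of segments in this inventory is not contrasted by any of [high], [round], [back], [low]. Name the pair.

o, ɔ

/o/ (mid back rounded tense vowel) and /ɔ/ (mid back rounded lax vowel) are both [−high], [+round], [+back], [−low], so none of the listed features separates them. (They do differ in [tense], which is not among the given features.) Every other pair in the inventory differs on at least one listed feature.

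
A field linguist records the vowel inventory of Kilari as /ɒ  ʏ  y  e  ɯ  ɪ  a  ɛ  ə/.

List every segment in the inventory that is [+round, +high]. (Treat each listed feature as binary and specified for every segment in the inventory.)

Checking each segment against [+round], [+high]: /ʏ/ (high front rounded lax vowel), /y/ (high front rounded tense vowel) satisfy every feature; every other segment in the inventory fails at least one.

ʏ, y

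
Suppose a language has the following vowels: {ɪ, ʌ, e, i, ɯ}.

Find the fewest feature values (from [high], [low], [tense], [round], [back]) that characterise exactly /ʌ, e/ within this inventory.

[-high]

Every target segment is [-high] and no other inventory member is, so one feature is enough.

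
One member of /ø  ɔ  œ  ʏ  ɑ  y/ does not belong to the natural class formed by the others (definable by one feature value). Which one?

ɑ

The remaining segments after removing /ɑ/ share [+round]; /ɑ/ (low back unrounded vowel) is [-round]. For every other candidate removal, the leftover set fails to share any single feature value that the removed segment lacks.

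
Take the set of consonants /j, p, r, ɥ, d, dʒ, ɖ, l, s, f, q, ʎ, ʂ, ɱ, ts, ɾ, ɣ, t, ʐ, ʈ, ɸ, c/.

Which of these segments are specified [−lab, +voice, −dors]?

r, d, dʒ, ɖ, l, ɾ, ʐ

Eliminate segments failing any feature: /j, ʎ, ɣ/ are [+dorsal]; /p, ɥ, f, ɱ, ɸ/ are [+labial]; /s, q, ʂ, ts, t, ʈ, c/ are [−voice]. The remaining /r, d, dʒ, ɖ, l, ɾ, ʐ/ satisfy [−labial], [+voice], [−dorsal].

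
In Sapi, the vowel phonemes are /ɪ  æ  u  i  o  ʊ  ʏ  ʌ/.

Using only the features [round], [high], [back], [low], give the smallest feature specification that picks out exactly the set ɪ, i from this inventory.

[+high, -round]

The class [+high], [-round] has exactly /ɪ, i/ as its extension in this inventory. No smaller conjunction from the listed features achieves this: [-round] alone would also admit /æ, ʌ/; [+high] alone would also admit /u, ʊ, ʏ/; and checking the remaining single features turns up none with this extension.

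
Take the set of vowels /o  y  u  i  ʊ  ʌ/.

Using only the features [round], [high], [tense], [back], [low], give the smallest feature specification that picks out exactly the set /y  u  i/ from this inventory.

/y, u, i/ are all [+high], [+tense], and no other segment in the inventory matches both values. Dropping any one of them over-generates: [+tense] alone would also admit /o/; [+high] alone would also admit /ʊ/. No other single listed feature picks out exactly this set either, so fewer than two features will not do.

[+high, +tense]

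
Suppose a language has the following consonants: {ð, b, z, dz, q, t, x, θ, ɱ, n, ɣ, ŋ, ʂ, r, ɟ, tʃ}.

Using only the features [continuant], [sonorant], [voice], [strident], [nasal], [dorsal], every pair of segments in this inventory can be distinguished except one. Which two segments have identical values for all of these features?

n, ɱ

Both /n/ and /ɱ/ are [−continuant], [+sonorant], [+voice], [−strident], [+nasal], [−dorsal]. Since the list omits [labial] and [coronal] — which do distinguish the alveolar nasal from the labiodental nasal — this pair collapses; all other pairs remain distinct.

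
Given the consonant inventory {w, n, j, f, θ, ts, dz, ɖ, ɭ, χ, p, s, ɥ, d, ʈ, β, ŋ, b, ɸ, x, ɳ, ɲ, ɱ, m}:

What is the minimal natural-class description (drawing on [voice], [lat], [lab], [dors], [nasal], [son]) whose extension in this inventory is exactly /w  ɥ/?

The class [+labial], [+dorsal] has exactly /w, ɥ/ as its extension in this inventory. No smaller conjunction from the listed features achieves this: [+dorsal] alone would also admit /j, χ, ŋ, x, …/; [+labial] alone would also admit /f, p, β, b, …/; and checking the remaining single features turns up none with this extension.

[+lab, +dors]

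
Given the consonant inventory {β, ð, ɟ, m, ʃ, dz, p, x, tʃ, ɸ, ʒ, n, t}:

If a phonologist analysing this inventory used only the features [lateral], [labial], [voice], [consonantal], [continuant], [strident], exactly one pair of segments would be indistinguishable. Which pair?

ɟ, n

/ɟ/ (voiced palatal stop) and /n/ (alveolar nasal) are both [−lateral], [−labial], [+voice], [+consonantal], [−continuant], [−strident], so none of the listed features separates them. (They do differ in [sonorant], [nasal] and [dorsal], which are not among the given features.) Every other pair in the inventory differs on at least one listed feature.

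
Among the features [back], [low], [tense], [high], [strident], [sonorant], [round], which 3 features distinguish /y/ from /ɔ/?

[high], [back], [tense]

The two segments share [−low], [−strident], [+sonorant], [+round]. The only features from the list on which they differ: /y/ is [+high] while /ɔ/ is [−high]; /y/ is [−back] while /ɔ/ is [+back]; /y/ is [+tense] while /ɔ/ is [−tense].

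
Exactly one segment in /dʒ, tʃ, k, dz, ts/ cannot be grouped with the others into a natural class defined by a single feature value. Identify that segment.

[delayed release] (equivalently [strident], [coronal], [dorsal]) groups all but one: /tʃ, ts, dz, dʒ/ share [+delayed release] while /k/ (voiceless velar stop) alone is [-delayed release]. Removing any other segment would not leave a single-feature class that excludes it.

k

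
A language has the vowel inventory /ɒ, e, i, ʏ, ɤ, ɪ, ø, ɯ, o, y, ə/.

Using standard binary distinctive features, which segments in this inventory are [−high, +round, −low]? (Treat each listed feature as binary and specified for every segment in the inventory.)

Among the inventory, the [−high] segments are /ɒ, e, ɤ, ø, o, ə/.
Then [+round] gives /ɒ, ø, o/.
Within that set, [−low] leaves /ø, o/.

ø, o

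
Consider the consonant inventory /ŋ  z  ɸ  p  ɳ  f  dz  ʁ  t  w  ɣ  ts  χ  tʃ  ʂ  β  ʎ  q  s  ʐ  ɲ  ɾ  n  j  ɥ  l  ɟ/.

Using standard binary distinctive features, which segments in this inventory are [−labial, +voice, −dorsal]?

z, ɳ, dz, ʐ, ɾ, n, l

Checking each segment against [−labial], [+voice], [−dorsal]: /z/ (voiced alveolar fricative), /ɳ/ (retroflex nasal), /dz/ (voiced alveolar affricate), /ʐ/ (voiced retroflex fricative), /ɾ/ (alveolar tap), /n/ (alveolar nasal), among others, satisfy every feature; every other segment in the inventory fails at least one.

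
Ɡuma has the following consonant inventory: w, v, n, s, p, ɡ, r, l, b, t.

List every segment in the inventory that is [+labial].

w, v, p, b

The [+labial] segments here are /w, v, p, b/; the remaining /n, s, ɡ, r, l, t/ are [-labial].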